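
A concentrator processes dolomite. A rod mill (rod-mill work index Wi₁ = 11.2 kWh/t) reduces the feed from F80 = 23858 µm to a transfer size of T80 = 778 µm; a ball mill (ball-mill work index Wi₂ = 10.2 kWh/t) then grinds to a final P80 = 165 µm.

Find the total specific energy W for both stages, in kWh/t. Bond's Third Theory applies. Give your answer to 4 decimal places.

W = 10·Wi·(P80^(-½) − F80^(-½))
Stage 1 (23858→778 µm, Wi₁=11.2): W₁ = 10·11.2·(0.035852 − 0.006474) = 3.2903 kWh/t
Stage 2 (778→165 µm, Wi₂=10.2): W₂ = 10·10.2·(0.077850 − 0.035852) = 4.2838 kWh/t
W = W₁ + W₂ = 3.2903 + 4.2838 = 7.5741 kWh/t

W = 7.5741 kWh/t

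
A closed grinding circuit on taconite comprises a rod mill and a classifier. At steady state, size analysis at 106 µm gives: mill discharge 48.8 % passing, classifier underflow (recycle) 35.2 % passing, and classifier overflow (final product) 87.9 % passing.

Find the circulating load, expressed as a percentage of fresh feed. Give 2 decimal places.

CL = 287.50 %

Balance %-passing 106 µm (r = R/F):
(1+r)·d = r·u + o ⇒ r = (o−d)/(d−u)
r = (87.9 − 48.8)/(48.8 − 35.2) = 39.1/13.6 = 2.8750
CL = 100·r = 287.50 %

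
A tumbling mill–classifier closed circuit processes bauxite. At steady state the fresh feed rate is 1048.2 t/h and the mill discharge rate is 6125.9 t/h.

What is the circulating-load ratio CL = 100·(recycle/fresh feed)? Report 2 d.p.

Discharge = new feed + return, hence
R = M − F = 6125.9 − 1048.2 = 5077.7 t/h
CL = 100·R/F = 100·5077.7/1048.2 = 484.42 %

CL = 484.42 %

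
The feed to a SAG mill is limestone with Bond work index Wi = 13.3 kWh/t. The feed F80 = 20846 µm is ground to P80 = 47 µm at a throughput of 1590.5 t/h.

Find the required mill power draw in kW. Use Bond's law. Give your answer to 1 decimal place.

W = 10 Wi (1/√P80 − 1/√F80)  [Bond]
W = 10·13.3·(1/√47 − 1/√20846) = 10·13.3·(0.138939) = 18.4789 kWh/t
Mill draw = 18.4789 × 1590.5 = 29390.6 kW

P = 29390.6 kW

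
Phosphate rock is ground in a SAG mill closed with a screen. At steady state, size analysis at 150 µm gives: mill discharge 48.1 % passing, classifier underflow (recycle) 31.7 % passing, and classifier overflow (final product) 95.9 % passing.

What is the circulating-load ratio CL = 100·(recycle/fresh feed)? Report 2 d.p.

Mass balance on the −150 µm fraction:
r = (o − d)/(d − u)
r = (95.9 − 48.1)/(48.1 − 31.7) = 47.8/16.4 = 2.9146
CL = 100·r = 291.46 %

CL = 291.46 %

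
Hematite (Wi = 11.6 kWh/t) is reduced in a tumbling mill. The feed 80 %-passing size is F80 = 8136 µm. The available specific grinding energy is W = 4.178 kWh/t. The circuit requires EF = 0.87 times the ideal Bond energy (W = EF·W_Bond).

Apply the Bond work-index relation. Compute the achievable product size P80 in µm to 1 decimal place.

Bond: W = 10·Wi·(1/√P80 − 1/√F80)
W_Bond = W / EF = 4.178 / 0.87 = 4.8023 kWh/t
P80^-0.5 = F80^-0.5 + W_Bond/(10 Wi)
  = 4.8023/(10·11.6) + 1/√8136 = 0.041399 + 0.011087 = 0.052486
P80 = (1/0.052486)² = 19.0528² = 363.01 µm

P80 = 363.0 µm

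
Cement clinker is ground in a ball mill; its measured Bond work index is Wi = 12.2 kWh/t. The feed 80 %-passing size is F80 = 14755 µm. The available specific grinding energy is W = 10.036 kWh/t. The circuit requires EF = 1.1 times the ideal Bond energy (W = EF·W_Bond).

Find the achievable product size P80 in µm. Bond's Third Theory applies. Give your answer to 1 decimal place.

P80 = 145.1 µm

W = 10 Wi (P80^-0.5 − F80^-0.5)
W_Bond = W / EF = 10.036 / 1.1 = 9.1236 kWh/t
1/√P80 = 1/√F80 + W_Bond/(10·Wi)
  = 9.1236/(10·12.2) + 1/√14755 = 0.074784 + 0.008232 = 0.083016
P80 = (1/0.083016)² = 12.0458² = 145.10 µm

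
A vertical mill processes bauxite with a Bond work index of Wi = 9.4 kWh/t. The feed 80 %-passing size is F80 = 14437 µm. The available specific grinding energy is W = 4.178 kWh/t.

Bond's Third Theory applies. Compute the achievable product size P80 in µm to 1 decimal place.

P80 = 359.1 µm

W = 10 Wi / √P80 − 10 Wi / √F80
P80^-0.5 = F80^-0.5 + W/(10 Wi)
  = 4.1780/(10·9.4) + 1/√14437 = 0.044447 + 0.008323 = 0.052769
P80 = (1/0.052769)² = 18.9504² = 359.12 µm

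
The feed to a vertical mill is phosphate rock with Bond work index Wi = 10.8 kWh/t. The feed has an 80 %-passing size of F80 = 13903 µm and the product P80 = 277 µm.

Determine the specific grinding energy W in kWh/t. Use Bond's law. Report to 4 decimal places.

W = 5.5731 kWh/t

W = 10 Wi / √P80 − 10 Wi / √F80
1/√277 = 0.060084;  1/√13903 = 0.008481
W = 10·10.8·(0.060084 − 0.008481) = 5.5731 kWh/t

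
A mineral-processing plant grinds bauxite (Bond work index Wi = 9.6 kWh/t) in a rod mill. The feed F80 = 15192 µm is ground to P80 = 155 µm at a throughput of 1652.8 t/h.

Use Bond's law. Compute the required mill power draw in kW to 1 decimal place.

P = 11457.3 kW

W = 10·Wi·[P80^(−½) − F80^(−½)]
W = 10·9.6·(1/√155 − 1/√15192) = 10·9.6·(0.072209) = 6.9320 kWh/t
P_mill = W·ṁ = 6.9320·1652.8 = 11457.3 kW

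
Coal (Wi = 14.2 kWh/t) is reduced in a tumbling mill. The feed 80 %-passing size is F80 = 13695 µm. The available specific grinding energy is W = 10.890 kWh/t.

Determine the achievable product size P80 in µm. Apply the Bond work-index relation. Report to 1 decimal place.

P80 = 137.6 µm

W = 10·Wi·[P80^(−½) − F80^(−½)]
P80^-0.5 = F80^-0.5 + W/(10 Wi)
  = 10.8900/(10·14.2) + 1/√13695 = 0.076690 + 0.008545 = 0.085235
P80 = (1/0.085235)² = 11.7322² = 137.65 µm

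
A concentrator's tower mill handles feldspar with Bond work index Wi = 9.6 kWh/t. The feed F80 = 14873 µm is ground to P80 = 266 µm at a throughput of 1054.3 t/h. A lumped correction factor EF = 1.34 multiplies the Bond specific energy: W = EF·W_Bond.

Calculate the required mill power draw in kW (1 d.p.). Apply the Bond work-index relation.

P = 7203.6 kW

Bond:  W = 10 Wi (1/√P − 1/√F)
W = 10·9.6·(1/√266 − 1/√14873) = 10·9.6·(0.053114) = 5.0990 kWh/t
Corrected W = EF·W_Bond = 1.34·5.0990 = 6.8326 kWh/t
Mill draw = 6.8326 × 1054.3 = 7203.6 kW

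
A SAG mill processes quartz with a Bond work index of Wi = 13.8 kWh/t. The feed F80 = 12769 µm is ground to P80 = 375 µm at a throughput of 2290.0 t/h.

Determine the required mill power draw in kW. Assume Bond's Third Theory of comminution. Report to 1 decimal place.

P = 13522.6 kW

W = 10 Wi / √P80 − 10 Wi / √F80
W = 10·13.8·(1/√375 − 1/√12769) = 10·13.8·(0.042790) = 5.9051 kWh/t
P = W·T = 5.9051·2290.0 = 13522.6 kW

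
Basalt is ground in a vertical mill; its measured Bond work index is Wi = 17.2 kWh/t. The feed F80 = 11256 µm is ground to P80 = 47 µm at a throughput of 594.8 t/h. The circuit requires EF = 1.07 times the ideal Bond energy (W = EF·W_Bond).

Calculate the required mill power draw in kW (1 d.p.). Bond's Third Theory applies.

W = 10·Wi·(P80^(-½) − F80^(-½))
W = 10·17.2·(1/√47 − 1/√11256) = 10·17.2·(0.136439) = 23.4676 kWh/t
Corrected W = EF·W_Bond = 1.07·23.4676 = 25.1103 kWh/t
Mill draw = 25.1103 × 594.8 = 14935.6 kW

P = 14935.6 kW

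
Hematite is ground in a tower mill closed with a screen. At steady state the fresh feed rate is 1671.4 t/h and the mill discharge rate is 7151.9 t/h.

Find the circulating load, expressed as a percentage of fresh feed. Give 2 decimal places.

CL = 327.90 %

Steady state: M = F + R.
R = M − F = 7151.9 − 1671.4 = 5480.5 t/h
CL = 100·R/F = 100·5480.5/1671.4 = 327.90 %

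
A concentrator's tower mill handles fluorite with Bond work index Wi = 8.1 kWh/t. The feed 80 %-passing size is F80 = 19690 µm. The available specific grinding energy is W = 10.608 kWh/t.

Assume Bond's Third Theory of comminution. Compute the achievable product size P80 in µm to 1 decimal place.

W = 10 Wi (1/√P80 − 1/√F80)  [Bond]
P80^(−½) = W/(10 Wi) + F80^(−½)
  = 10.6080/(10·8.1) + 1/√19690 = 0.130963 + 0.007127 = 0.138089
P80 = (1/0.138089)² = 7.2417² = 52.44 µm

P80 = 52.4 µm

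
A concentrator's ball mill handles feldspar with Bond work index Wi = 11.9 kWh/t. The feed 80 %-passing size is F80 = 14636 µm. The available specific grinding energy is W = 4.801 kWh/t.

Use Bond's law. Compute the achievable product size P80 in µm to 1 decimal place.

P80 = 423.2 µm

Bond: W = 10·Wi·(1/√P80 − 1/√F80)
⇒ 1/√P80 = W/(10 Wi) + 1/√F80
  = 4.8010/(10·11.9) + 1/√14636 = 0.040345 + 0.008266 = 0.048610
P80 = (1/0.048610)² = 20.5717² = 423.20 µm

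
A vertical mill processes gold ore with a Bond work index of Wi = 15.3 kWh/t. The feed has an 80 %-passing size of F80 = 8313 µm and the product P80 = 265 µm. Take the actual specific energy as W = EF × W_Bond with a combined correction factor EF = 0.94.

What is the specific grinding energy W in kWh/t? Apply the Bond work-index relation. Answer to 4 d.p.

W = 10·Wi·[P80^(−½) − F80^(−½)]
1/√265 = 0.061430;  1/√8313 = 0.010968
W = 10·15.3·(0.061430 − 0.010968) = 7.7206 kWh/t
W_actual = 0.94 × 7.7206 = 7.2574 kWh/t

W = 7.2574 kWh/t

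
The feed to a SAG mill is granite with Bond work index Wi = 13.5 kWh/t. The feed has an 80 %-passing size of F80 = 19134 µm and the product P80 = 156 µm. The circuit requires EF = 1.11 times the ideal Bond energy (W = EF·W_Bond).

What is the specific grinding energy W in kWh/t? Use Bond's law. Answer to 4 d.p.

W_Bond = 10·Wi·(1/√P₈₀ − 1/√F₈₀)
1/√156 = 0.080064;  1/√19134 = 0.007229
W = 10·13.5·(0.080064 − 0.007229) = 9.8327 kWh/t
With EF = 1.11: W = 9.8327·1.11 = 10.9143 kWh/t

W = 10.9143 kWh/t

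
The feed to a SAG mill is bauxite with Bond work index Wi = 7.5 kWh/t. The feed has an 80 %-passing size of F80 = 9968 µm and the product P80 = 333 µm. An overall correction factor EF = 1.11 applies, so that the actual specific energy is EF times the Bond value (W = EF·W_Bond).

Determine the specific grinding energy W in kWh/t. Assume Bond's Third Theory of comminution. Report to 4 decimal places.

W_Bond = 10·Wi·(1/√P₈₀ − 1/√F₈₀)
1/√333 = 0.054800;  1/√9968 = 0.010016
W = 10·7.5·(0.054800 − 0.010016) = 3.3588 kWh/t
Corrected W = EF·W_Bond = 1.11·3.3588 = 3.7282 kWh/t

W = 3.7282 kWh/t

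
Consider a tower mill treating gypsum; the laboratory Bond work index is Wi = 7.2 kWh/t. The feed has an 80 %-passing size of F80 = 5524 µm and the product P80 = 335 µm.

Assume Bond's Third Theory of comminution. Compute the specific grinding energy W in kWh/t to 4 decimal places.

W = 10 Wi / √P80 − 10 Wi / √F80
1/√335 = 0.054636;  1/√5524 = 0.013455
W = 10·7.2·(0.054636 − 0.013455) = 2.9650 kWh/t

W = 2.9650 kWh/t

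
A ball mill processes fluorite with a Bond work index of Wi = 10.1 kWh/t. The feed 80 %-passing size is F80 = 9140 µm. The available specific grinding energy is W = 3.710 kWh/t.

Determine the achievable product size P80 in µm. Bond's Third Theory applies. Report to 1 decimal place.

P80 = 449.0 µm

W_Bond = 10·Wi·(1/√P₈₀ − 1/√F₈₀)
P80^(−½) = W/(10 Wi) + F80^(−½)
  = 3.7100/(10·10.1) + 1/√9140 = 0.036733 + 0.010460 = 0.047193
P80 = (1/0.047193)² = 21.1898² = 449.01 µm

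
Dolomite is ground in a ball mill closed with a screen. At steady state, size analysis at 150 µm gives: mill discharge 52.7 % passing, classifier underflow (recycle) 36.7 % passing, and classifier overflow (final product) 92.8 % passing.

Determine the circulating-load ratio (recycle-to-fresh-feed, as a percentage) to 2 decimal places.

Two-product formula at 150 µm:
r = (o − d)/(d − u)
r = (92.8 − 52.7)/(52.7 − 36.7) = 40.1/16.0 = 2.5062
CL = 100·r = 250.62 %

CL = 250.62 %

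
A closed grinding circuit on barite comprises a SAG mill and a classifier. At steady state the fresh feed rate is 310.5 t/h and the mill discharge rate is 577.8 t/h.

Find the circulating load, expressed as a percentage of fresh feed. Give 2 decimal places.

Mill node: discharge = fresh + recycle.
R = M − F = 577.8 − 310.5 = 267.3 t/h
CL = 100·R/F = 100·267.3/310.5 = 86.09 %

CL = 86.09 %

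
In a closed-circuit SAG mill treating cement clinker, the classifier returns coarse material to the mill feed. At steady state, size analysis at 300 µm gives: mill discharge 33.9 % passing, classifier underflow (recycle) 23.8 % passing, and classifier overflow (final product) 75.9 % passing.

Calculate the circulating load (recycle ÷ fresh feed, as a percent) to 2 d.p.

CL = 415.84 %

Two-product formula at 300 µm:
r = (o − d)/(d − u)
r = (75.9 − 33.9)/(33.9 − 23.8) = 42.0/10.1 = 4.1584
CL = 100·r = 415.84 %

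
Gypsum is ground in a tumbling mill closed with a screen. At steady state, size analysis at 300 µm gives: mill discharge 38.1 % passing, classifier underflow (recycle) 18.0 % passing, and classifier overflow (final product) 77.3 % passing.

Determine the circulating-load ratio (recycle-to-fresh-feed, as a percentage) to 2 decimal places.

Mass balance on the −300 µm fraction:
(1+r)d = ru + o → r = (o−d)/(d−u)
r = (77.3 − 38.1)/(38.1 − 18.0) = 39.2/20.1 = 1.9502
CL = 100·r = 195.02 %

CL = 195.02 %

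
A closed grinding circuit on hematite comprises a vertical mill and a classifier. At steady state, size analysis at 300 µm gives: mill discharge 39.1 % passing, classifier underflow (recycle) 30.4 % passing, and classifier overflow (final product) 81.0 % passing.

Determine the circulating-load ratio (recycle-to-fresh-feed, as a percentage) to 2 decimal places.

Mass balance on the −300 µm fraction:
Fd + Rd = Ru + Fo ⇒ R/F = (o−d)/(d−u)
r = (81.0 − 39.1)/(39.1 − 30.4) = 41.9/8.7 = 4.8161
CL = 100·r = 481.61 %

CL = 481.61 %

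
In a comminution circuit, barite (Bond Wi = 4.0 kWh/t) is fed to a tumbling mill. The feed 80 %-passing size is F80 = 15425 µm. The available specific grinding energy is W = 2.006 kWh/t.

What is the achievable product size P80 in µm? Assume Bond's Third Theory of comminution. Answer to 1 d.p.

Bond:  W = 10 Wi (1/√P − 1/√F)
⇒ 1/√P80 = W/(10·Wi) + 1/√F80
  = 2.0060/(10·4.0) + 1/√15425 = 0.050150 + 0.008052 = 0.058202
P80 = (1/0.058202)² = 17.1816² = 295.21 µm

P80 = 295.2 µm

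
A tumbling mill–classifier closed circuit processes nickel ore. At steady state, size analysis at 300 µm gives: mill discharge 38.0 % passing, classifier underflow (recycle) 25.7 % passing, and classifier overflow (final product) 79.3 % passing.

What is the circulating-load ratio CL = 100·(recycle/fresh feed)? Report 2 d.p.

Mass balance on the −300 µm fraction:
(1+r)·d = r·u + o ⇒ r = (o−d)/(d−u)
r = (79.3 − 38.0)/(38.0 − 25.7) = 41.3/12.3 = 3.3577
CL = 100·r = 335.77 %

CL = 335.77 %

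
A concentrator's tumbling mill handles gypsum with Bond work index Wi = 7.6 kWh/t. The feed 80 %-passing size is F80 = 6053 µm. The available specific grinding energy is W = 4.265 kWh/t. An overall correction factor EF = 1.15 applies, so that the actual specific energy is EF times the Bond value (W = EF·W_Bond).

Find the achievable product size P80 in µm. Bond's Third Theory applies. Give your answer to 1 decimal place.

W_Bond = 10·Wi·(1/√P₈₀ − 1/√F₈₀)
W_Bond = W / EF = 4.265 / 1.15 = 3.7087 kWh/t
⇒ 1/√P80 = W_Bond/(10·Wi) + 1/√F80
  = 3.7087/(10·7.6) + 1/√6053 = 0.048799 + 0.012853 = 0.061652
P80 = (1/0.061652)² = 16.2201² = 263.09 µm

P80 = 263.1 µm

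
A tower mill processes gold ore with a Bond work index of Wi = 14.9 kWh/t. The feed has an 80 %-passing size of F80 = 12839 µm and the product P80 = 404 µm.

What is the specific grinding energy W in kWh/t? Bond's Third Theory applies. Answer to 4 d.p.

W = 6.0980 kWh/t

Bond: W = 10·Wi·(1/√P80 − 1/√F80)
1/√404 = 0.049752;  1/√12839 = 0.008825
W = 10·14.9·(0.049752 − 0.008825) = 6.0980 kWh/t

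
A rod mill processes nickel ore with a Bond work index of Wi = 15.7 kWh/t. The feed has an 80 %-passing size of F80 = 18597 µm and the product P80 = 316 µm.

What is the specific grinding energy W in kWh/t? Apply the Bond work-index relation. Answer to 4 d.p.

W = 10·Wi·(P80^(-½) − F80^(-½))
1/√316 = 0.056254;  1/√18597 = 0.007333
W = 10·15.7·(0.056254 − 0.007333) = 7.6807 kWh/t

W = 7.6807 kWh/t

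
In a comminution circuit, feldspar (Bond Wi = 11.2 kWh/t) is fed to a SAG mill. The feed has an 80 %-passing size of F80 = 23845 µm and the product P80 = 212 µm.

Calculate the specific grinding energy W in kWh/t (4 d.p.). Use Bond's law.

W = 10·Wi·(P80^(-½) − F80^(-½))
1/√212 = 0.068680;  1/√23845 = 0.006476
W = 10·11.2·(0.068680 − 0.006476) = 6.9669 kWh/t

W = 6.9669 kWh/t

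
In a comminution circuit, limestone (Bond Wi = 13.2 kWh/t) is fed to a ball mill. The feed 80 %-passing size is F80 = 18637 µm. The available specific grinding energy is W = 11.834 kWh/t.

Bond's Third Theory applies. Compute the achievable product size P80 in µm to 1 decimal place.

Bond:  W = 10 Wi (1/√P − 1/√F)
P80^-0.5 = F80^-0.5 + W/(10 Wi)
  = 11.8340/(10·13.2) + 1/√18637 = 0.089652 + 0.007325 = 0.096977
P80 = (1/0.096977)² = 10.3118² = 106.33 µm

P80 = 106.3 µm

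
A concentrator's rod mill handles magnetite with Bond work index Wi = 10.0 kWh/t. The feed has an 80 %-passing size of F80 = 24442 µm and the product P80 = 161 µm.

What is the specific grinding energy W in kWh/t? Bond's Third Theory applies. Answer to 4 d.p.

W = 7.2415 kWh/t

W_Bond = 10·Wi·(1/√P₈₀ − 1/√F₈₀)
1/√161 = 0.078811;  1/√24442 = 0.006396
W = 10·10.0·(0.078811 − 0.006396) = 7.2415 kWh/t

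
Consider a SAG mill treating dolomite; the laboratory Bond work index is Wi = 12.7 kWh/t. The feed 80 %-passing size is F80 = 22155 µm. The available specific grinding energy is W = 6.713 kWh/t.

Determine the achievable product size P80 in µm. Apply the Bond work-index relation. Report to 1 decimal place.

W = 10 Wi (P80^-0.5 − F80^-0.5)
P80^-0.5 = F80^-0.5 + W/(10 Wi)
  = 6.7130/(10·12.7) + 1/√22155 = 0.052858 + 0.006718 = 0.059577
P80 = (1/0.059577)² = 16.7851² = 281.74 µm

P80 = 281.7 µm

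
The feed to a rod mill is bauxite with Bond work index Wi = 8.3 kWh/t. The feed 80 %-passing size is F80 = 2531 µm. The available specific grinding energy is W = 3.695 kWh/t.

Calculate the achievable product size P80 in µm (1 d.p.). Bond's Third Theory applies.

P80 = 241.2 µm

W = 10 Wi (P80^-0.5 − F80^-0.5)
⇒ 1/√P80 = W/(10 Wi) + 1/√F80
  = 3.6950/(10·8.3) + 1/√2531 = 0.044518 + 0.019877 = 0.064395
P80 = (1/0.064395)² = 15.5291² = 241.15 µm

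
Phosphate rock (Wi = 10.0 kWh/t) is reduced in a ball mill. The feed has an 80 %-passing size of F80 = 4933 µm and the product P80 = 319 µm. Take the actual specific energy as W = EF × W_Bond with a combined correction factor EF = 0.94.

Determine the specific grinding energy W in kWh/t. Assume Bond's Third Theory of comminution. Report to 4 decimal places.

W = 3.9246 kWh/t

W = 10 Wi / √P80 − 10 Wi / √F80
1/√319 = 0.055989;  1/√4933 = 0.014238
W = 10·10.0·(0.055989 − 0.014238) = 4.1751 kWh/t
Apply correction: 4.1751 × 0.94 = 3.9246 kWh/t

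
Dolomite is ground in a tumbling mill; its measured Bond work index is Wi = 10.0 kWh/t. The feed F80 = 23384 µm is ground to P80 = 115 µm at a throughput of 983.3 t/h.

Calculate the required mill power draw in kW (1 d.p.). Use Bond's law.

W = 10 Wi (1/√P80 − 1/√F80)  [Bond]
W = 10·10.0·(1/√115 − 1/√23384) = 10·10.0·(0.086711) = 8.6711 kWh/t
P_mill = W·ṁ = 8.6711·983.3 = 8526.3 kW

P = 8526.3 kW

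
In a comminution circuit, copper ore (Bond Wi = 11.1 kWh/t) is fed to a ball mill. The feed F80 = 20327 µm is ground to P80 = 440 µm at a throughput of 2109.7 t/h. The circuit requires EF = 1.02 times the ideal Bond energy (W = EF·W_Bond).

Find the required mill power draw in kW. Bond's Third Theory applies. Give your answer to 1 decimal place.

W = 10 Wi / √P80 − 10 Wi / √F80
W = 10·11.1·(1/√440 − 1/√20327) = 10·11.1·(0.040659) = 4.5132 kWh/t
With EF = 1.02: W = 4.5132·1.02 = 4.6034 kWh/t
P = W·T = 4.6034·2109.7 = 9711.9 kW

P = 9711.9 kW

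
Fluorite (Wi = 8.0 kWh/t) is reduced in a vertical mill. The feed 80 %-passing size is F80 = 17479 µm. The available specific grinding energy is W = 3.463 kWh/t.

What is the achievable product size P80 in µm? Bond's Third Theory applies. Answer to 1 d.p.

P80 = 386.7 µm

W = 10 Wi (P80^-0.5 − F80^-0.5)
1/√P80 = 1/√F80 + W/(10·Wi)
  = 3.4630/(10·8.0) + 1/√17479 = 0.043287 + 0.007564 = 0.050851
P80 = (1/0.050851)² = 19.6652² = 386.72 µm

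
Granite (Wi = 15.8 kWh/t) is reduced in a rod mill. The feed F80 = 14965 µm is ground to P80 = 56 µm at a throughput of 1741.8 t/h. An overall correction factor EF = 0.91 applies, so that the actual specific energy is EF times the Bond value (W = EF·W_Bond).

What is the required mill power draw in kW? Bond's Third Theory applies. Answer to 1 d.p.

P = 31418.7 kW

W_Bond = 10·Wi·(1/√P₈₀ − 1/√F₈₀)
W = 10·15.8·(1/√56 − 1/√14965) = 10·15.8·(0.125456) = 19.8221 kWh/t
With EF = 0.91: W = 19.8221·0.91 = 18.0381 kWh/t
Mill draw = 18.0381 × 1741.8 = 31418.7 kW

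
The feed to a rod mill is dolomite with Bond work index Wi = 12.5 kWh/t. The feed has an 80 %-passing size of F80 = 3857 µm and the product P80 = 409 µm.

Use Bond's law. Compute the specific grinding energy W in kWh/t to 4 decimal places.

W_Bond = 10·Wi·(1/√P₈₀ − 1/√F₈₀)
1/√409 = 0.049447;  1/√3857 = 0.016102
W = 10·12.5·(0.049447 − 0.016102) = 4.1681 kWh/t

W = 4.1681 kWh/t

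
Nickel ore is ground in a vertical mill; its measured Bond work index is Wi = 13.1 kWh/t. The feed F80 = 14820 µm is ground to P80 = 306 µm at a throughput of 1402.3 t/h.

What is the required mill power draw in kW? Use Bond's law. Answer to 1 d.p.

P = 8992.5 kW

Bond: W = 10·Wi·(1/√P80 − 1/√F80)
W = 10·13.1·(1/√306 − 1/√14820) = 10·13.1·(0.048952) = 6.4127 kWh/t
Mill draw = 6.4127 × 1402.3 = 8992.5 kW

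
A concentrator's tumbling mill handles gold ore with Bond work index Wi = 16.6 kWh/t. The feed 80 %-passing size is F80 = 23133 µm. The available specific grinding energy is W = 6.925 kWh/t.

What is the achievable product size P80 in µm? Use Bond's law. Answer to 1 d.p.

Bond:  W = 10 Wi (1/√P − 1/√F)
P80^(−½) = W/(10 Wi) + F80^(−½)
  = 6.9250/(10·16.6) + 1/√23133 = 0.041717 + 0.006575 = 0.048292
P80 = (1/0.048292)² = 20.7075² = 428.80 µm

P80 = 428.8 µm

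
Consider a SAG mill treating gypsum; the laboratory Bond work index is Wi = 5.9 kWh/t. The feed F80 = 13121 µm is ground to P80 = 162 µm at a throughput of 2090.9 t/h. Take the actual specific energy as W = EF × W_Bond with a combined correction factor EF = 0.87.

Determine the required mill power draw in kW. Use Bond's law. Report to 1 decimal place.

P = 7495.4 kW

W = 10 Wi (P80^-0.5 − F80^-0.5)
W = 10·5.9·(1/√162 − 1/√13121) = 10·5.9·(0.069837) = 4.1204 kWh/t
Apply correction: 4.1204 × 0.87 = 3.5848 kWh/t
P = W·T = 3.5848·2090.9 = 7495.4 kW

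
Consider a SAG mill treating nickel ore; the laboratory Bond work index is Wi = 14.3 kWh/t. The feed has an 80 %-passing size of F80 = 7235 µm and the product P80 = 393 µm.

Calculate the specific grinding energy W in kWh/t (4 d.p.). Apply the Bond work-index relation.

W = 5.5322 kWh/t

W_Bond = 10·Wi·(1/√P₈₀ − 1/√F₈₀)
1/√393 = 0.050443;  1/√7235 = 0.011757
W = 10·14.3·(0.050443 − 0.011757) = 5.5322 kWh/t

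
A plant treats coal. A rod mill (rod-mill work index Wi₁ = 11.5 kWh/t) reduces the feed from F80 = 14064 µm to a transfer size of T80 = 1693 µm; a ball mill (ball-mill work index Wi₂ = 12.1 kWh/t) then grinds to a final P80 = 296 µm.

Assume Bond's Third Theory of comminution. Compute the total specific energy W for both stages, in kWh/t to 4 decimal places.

Bond:  W = 10 Wi (1/√P − 1/√F)
Stage 1 (14064→1693 µm, Wi₁=11.5): W₁ = 10·11.5·(0.024304 − 0.008432) = 1.8252 kWh/t
Stage 2 (1693→296 µm, Wi₂=12.1): W₂ = 10·12.1·(0.058124 − 0.024304) = 4.0922 kWh/t
W = W₁ + W₂ = 1.8252 + 4.0922 = 5.9174 kWh/t

W = 5.9174 kWh/t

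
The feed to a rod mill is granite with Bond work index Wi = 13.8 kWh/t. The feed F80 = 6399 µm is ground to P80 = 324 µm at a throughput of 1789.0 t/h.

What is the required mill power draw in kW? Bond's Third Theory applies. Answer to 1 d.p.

W = 10 Wi (P80^-0.5 − F80^-0.5)
W = 10·13.8·(1/√324 − 1/√6399) = 10·13.8·(0.043055) = 5.9415 kWh/t
P_mill = W·ṁ = 5.9415·1789.0 = 10629.4 kW

P = 10629.4 kW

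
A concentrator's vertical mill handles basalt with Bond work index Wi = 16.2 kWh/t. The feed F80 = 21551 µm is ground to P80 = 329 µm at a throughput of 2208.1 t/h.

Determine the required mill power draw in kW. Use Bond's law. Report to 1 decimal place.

P = 17284.6 kW

Bond: W = 10·Wi·(1/√P80 − 1/√F80)
W = 10·16.2·(1/√329 − 1/√21551) = 10·16.2·(0.048320) = 7.8278 kWh/t
Mill draw = 7.8278 × 2208.1 = 17284.6 kW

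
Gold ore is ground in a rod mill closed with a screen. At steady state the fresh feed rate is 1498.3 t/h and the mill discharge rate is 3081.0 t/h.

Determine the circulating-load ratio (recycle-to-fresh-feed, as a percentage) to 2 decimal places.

CL = 105.63 %

Mill node: discharge = fresh + recycle.
R = M − F = 3081.0 − 1498.3 = 1582.7 t/h
CL = 100·R/F = 100·1582.7/1498.3 = 105.63 %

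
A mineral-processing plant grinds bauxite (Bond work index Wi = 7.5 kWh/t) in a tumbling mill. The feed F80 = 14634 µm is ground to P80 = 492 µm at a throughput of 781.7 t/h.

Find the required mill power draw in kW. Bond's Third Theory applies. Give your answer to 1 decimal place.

Bond: W = 10·Wi·(1/√P80 − 1/√F80)
W = 10·7.5·(1/√492 − 1/√14634) = 10·7.5·(0.036817) = 2.7613 kWh/t
Power = W × throughput = 2.7613 kWh/t × 781.7 t/h = 2158.5 kW

P = 2158.5 kW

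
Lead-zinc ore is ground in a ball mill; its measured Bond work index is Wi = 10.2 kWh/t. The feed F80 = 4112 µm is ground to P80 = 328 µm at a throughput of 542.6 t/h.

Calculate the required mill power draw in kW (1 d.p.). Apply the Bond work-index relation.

P = 2192.8 kW

Bond: W = 10·Wi·(1/√P80 − 1/√F80)
W = 10·10.2·(1/√328 − 1/√4112) = 10·10.2·(0.039621) = 4.0414 kWh/t
Power = W × throughput = 4.0414 kWh/t × 542.6 t/h = 2192.8 kW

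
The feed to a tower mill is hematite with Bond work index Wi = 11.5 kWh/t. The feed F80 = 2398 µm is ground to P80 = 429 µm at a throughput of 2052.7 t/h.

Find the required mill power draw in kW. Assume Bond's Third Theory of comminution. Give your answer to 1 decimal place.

P = 6576.5 kW

W = 10 Wi (P80^-0.5 − F80^-0.5)
W = 10·11.5·(1/√429 − 1/√2398) = 10·11.5·(0.027860) = 3.2038 kWh/t
P = W·T = 3.2038·2052.7 = 6576.5 kW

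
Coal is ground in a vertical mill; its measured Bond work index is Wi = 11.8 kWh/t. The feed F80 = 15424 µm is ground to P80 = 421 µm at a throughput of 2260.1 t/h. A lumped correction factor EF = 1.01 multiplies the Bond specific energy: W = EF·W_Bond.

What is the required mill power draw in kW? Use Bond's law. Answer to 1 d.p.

P = 10958.9 kW

Bond: W = 10·Wi·(1/√P80 − 1/√F80)
W = 10·11.8·(1/√421 − 1/√15424) = 10·11.8·(0.040685) = 4.8008 kWh/t
With EF = 1.01: W = 4.8008·1.01 = 4.8488 kWh/t
P_mill = W·ṁ = 4.8488·2260.1 = 10958.9 kW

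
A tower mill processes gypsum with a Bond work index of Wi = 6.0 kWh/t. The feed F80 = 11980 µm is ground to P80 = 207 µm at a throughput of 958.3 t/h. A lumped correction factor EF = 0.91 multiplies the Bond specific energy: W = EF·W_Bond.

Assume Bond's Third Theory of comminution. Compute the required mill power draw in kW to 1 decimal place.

Bond: W = 10·Wi·(1/√P80 − 1/√F80)
W = 10·6.0·(1/√207 − 1/√11980) = 10·6.0·(0.060368) = 3.6221 kWh/t
Corrected W = EF·W_Bond = 0.91·3.6221 = 3.2961 kWh/t
P = W·T = 3.2961·958.3 = 3158.7 kW

P = 3158.7 kW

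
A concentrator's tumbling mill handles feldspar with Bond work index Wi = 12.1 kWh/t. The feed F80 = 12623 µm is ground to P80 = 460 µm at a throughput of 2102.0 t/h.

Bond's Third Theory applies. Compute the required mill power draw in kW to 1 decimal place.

W = 10·Wi·(P80^(-½) − F80^(-½))
W = 10·12.1·(1/√460 − 1/√12623) = 10·12.1·(0.037725) = 4.5647 kWh/t
Power = W × throughput = 4.5647 kWh/t × 2102.0 t/h = 9595.0 kW

P = 9595.0 kW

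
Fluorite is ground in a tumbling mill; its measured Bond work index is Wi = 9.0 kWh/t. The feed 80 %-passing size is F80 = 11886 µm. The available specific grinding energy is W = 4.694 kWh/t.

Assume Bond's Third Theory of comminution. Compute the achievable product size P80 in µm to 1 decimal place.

W = 10 Wi (1/√P80 − 1/√F80)  [Bond]
⇒ 1/√P80 = W/(10 Wi) + 1/√F80
  = 4.6940/(10·9.0) + 1/√11886 = 0.052156 + 0.009172 = 0.061328
P80 = (1/0.061328)² = 16.3058² = 265.88 µm

P80 = 265.9 µm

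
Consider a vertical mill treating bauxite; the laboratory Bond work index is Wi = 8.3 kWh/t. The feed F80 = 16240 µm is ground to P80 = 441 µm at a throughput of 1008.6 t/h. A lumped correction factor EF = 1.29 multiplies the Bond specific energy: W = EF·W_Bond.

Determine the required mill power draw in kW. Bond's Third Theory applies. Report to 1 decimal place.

P = 4295.0 kW

W = 10 Wi (1/√P80 − 1/√F80)  [Bond]
W = 10·8.3·(1/√441 − 1/√16240) = 10·8.3·(0.039772) = 3.3011 kWh/t
With EF = 1.29: W = 3.3011·1.29 = 4.2584 kWh/t
P_mill = W·ṁ = 4.2584·1008.6 = 4295.0 kW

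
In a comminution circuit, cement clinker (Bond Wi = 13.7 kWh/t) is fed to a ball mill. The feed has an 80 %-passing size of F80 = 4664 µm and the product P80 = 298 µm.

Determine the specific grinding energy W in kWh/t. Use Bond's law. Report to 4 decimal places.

Bond: W = 10·Wi·(1/√P80 − 1/√F80)
1/√298 = 0.057928;  1/√4664 = 0.014643
W = 10·13.7·(0.057928 − 0.014643) = 5.9301 kWh/t

W = 5.9301 kWh/t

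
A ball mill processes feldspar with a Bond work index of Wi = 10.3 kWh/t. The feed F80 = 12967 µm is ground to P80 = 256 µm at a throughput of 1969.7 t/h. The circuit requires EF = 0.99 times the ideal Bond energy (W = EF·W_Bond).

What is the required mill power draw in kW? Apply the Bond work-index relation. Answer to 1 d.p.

P = 10789.3 kW

W = 10 Wi / √P80 − 10 Wi / √F80
W = 10·10.3·(1/√256 − 1/√12967) = 10·10.3·(0.053718) = 5.5330 kWh/t
W_actual = 0.99 × 5.5330 = 5.4777 kWh/t
Mill draw = 5.4777 × 1969.7 = 10789.3 kW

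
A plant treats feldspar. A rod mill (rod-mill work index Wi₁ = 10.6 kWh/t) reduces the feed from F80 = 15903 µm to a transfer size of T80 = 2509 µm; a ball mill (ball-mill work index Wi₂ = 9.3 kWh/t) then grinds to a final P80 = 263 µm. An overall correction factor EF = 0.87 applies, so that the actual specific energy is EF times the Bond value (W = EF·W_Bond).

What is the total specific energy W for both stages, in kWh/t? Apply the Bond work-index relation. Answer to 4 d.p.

W = 4.4836 kWh/t

W = 10 Wi (P80^-0.5 − F80^-0.5)
Stage 1 (15903→2509 µm, Wi₁=10.6): W₁ = 10·10.6·(0.019964 − 0.007930) = 1.2756 kWh/t
Stage 2 (2509→263 µm, Wi₂=9.3): W₂ = 10·9.3·(0.061663 − 0.019964) = 3.8780 kWh/t
W = W₁ + W₂ = 1.2756 + 3.8780 = 5.1536 kWh/t
W_actual = 0.87 × 5.1536 = 4.4836 kWh/t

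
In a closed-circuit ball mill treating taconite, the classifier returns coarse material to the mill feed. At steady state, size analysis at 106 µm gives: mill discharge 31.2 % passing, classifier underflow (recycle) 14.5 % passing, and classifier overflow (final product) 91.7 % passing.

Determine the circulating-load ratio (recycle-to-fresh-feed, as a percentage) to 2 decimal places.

Two-product formula at 106 µm:
d + r·d = r·u + o → r(d−u) = o−d
r = (91.7 − 31.2)/(31.2 − 14.5) = 60.5/16.7 = 3.6228
CL = 100·r = 362.28 %

CL = 362.28 %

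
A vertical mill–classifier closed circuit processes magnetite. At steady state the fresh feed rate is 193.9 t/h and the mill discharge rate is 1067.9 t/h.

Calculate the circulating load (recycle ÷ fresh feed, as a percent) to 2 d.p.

M = F + R at steady state, so:
R = M − F = 1067.9 − 193.9 = 874.0 t/h
CL = 100·R/F = 100·874.0/193.9 = 450.75 %

CL = 450.75 %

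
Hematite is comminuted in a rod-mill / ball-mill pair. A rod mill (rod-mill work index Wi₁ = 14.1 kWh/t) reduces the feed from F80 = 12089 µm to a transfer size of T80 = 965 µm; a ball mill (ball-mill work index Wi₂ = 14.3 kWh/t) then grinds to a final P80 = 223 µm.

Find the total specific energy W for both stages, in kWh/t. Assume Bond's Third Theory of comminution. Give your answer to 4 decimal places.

Bond: W = 10·Wi·(1/√P80 − 1/√F80)
Stage 1 (12089→965 µm, Wi₁=14.1): W₁ = 10·14.1·(0.032191 − 0.009095) = 3.2565 kWh/t
Stage 2 (965→223 µm, Wi₂=14.3): W₂ = 10·14.3·(0.066965 − 0.032191) = 4.9727 kWh/t
W = W₁ + W₂ = 3.2565 + 4.9727 = 8.2292 kWh/t

W = 8.2292 kWh/t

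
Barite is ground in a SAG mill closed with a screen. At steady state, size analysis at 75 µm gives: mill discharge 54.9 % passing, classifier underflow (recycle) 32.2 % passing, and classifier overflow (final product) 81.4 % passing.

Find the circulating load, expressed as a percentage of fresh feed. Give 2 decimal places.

CL = 116.74 %

Balance %-passing 75 µm (r = R/F):
Fd + Rd = Ru + Fo ⇒ R/F = (o−d)/(d−u)
r = (81.4 − 54.9)/(54.9 − 32.2) = 26.5/22.7 = 1.1674
CL = 100·r = 116.74 %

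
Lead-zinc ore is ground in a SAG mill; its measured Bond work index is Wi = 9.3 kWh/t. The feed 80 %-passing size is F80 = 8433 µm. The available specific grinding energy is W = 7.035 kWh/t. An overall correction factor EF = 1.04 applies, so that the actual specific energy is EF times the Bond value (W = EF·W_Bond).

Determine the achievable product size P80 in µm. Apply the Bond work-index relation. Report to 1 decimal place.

P80 = 143.0 µm

Bond:  W = 10 Wi (1/√P − 1/√F)
W_Bond = W / EF = 7.035 / 1.04 = 6.7644 kWh/t
P80^-0.5 = F80^-0.5 + W_Bond/(10 Wi)
  = 6.7644/(10·9.3) + 1/√8433 = 0.072736 + 0.010890 = 0.083625
P80 = (1/0.083625)² = 11.9581² = 143.00 µm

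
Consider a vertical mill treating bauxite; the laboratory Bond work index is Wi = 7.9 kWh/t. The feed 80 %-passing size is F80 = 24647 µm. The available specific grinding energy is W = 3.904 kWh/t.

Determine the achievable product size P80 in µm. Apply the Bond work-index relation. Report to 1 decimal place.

W = 10·Wi·[P80^(−½) − F80^(−½)]
P80^(−½) = W/(10 Wi) + F80^(−½)
  = 3.9040/(10·7.9) + 1/√24647 = 0.049418 + 0.006370 = 0.055787
P80 = (1/0.055787)² = 17.9252² = 321.31 µm

P80 = 321.3 µm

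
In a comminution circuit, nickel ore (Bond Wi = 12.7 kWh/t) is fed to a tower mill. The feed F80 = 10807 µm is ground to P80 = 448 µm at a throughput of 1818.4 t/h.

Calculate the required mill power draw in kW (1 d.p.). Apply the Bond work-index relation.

P = 8689.3 kW

W = 10·Wi·(P80^(-½) − F80^(-½))
W = 10·12.7·(1/√448 − 1/√10807) = 10·12.7·(0.037626) = 4.7785 kWh/t
Mill draw = 4.7785 × 1818.4 = 8689.3 kW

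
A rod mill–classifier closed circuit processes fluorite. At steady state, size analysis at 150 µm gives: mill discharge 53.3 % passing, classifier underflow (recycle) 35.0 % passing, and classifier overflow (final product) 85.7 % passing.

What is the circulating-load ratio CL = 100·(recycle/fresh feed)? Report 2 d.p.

Balance %-passing 150 µm (r = R/F):
Fd + Rd = Ru + Fo ⇒ R/F = (o−d)/(d−u)
r = (85.7 − 53.3)/(53.3 − 35.0) = 32.4/18.3 = 1.7705
CL = 100·r = 177.05 %

CL = 177.05 %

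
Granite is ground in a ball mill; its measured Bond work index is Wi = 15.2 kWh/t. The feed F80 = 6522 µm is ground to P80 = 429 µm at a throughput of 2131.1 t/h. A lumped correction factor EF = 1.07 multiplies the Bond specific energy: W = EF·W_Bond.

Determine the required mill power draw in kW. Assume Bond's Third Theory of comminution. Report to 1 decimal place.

P = 12442.3 kW

Bond: W = 10·Wi·(1/√P80 − 1/√F80)
W = 10·15.2·(1/√429 − 1/√6522) = 10·15.2·(0.035898) = 5.4565 kWh/t
With EF = 1.07: W = 5.4565·1.07 = 5.8384 kWh/t
P_mill = W·ṁ = 5.8384·2131.1 = 12442.3 kW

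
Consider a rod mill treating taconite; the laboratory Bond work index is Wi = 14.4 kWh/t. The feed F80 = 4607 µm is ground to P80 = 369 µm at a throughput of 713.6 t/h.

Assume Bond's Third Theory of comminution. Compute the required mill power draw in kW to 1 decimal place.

P = 3835.5 kW

W = 10·Wi·[P80^(−½) − F80^(−½)]
W = 10·14.4·(1/√369 − 1/√4607) = 10·14.4·(0.037325) = 5.3748 kWh/t
P_mill = W·ṁ = 5.3748·713.6 = 3835.5 kW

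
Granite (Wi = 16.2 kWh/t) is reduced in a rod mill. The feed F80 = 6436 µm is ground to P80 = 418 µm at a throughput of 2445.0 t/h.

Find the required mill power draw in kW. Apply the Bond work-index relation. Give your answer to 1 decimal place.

W = 10 Wi (1/√P80 − 1/√F80)  [Bond]
W = 10·16.2·(1/√418 − 1/√6436) = 10·16.2·(0.036447) = 5.9044 kWh/t
P = W·T = 5.9044·2445.0 = 14436.1 kW

P = 14436.1 kW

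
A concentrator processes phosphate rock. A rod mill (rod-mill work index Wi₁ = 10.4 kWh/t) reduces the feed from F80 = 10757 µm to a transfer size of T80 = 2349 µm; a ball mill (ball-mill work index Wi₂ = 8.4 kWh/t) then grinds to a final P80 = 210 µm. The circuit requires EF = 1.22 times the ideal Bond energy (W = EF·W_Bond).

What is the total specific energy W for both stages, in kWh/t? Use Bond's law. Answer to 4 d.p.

W = 10 Wi (1/√P80 − 1/√F80)  [Bond]
Stage 1 (10757→2349 µm, Wi₁=10.4): W₁ = 10·10.4·(0.020633 − 0.009642) = 1.1431 kWh/t
Stage 2 (2349→210 µm, Wi₂=8.4): W₂ = 10·8.4·(0.069007 − 0.020633) = 4.0634 kWh/t
W = W₁ + W₂ = 1.1431 + 4.0634 = 5.2065 kWh/t
Apply correction: 5.2065 × 1.22 = 6.3519 kWh/t

W = 6.3519 kWh/t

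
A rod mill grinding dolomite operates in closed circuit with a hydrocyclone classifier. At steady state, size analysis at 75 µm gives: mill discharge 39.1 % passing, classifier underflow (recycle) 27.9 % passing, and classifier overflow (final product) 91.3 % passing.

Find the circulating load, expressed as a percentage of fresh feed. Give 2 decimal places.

CL = 466.07 %

Let r = R/F. Size balance at 75 µm:
d + r·d = r·u + o → r(d−u) = o−d
r = (91.3 − 39.1)/(39.1 − 27.9) = 52.2/11.2 = 4.6607
CL = 100·r = 466.07 %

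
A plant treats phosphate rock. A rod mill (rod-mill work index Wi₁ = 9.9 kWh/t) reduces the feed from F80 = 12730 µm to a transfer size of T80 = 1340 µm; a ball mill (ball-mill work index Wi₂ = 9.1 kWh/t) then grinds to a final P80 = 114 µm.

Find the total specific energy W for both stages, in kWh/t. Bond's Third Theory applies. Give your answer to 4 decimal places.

W = 10·Wi·[P80^(−½) − F80^(−½)]
Stage 1 (12730→1340 µm, Wi₁=9.9): W₁ = 10·9.9·(0.027318 − 0.008863) = 1.8270 kWh/t
Stage 2 (1340→114 µm, Wi₂=9.1): W₂ = 10·9.1·(0.093659 − 0.027318) = 6.0370 kWh/t
W = W₁ + W₂ = 1.8270 + 6.0370 = 7.8640 kWh/t

W = 7.8640 kWh/t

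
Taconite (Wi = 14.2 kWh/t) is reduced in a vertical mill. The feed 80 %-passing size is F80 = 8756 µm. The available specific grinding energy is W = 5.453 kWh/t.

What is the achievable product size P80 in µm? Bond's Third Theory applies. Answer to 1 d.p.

P80 = 415.0 µm

Bond:  W = 10 Wi (1/√P − 1/√F)
⇒ 1/√P80 = W/(10·Wi) + 1/√F80
  = 5.4530/(10·14.2) + 1/√8756 = 0.038401 + 0.010687 = 0.049088
P80 = (1/0.049088)² = 20.3715² = 415.00 µm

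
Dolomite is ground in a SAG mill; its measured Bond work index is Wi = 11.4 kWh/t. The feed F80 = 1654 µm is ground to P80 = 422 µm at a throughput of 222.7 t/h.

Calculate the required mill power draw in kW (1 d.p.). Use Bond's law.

P = 611.6 kW

W = 10·Wi·(P80^(-½) − F80^(-½))
W = 10·11.4·(1/√422 − 1/√1654) = 10·11.4·(0.024091) = 2.7463 kWh/t
P_mill = W·ṁ = 2.7463·222.7 = 611.6 kW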